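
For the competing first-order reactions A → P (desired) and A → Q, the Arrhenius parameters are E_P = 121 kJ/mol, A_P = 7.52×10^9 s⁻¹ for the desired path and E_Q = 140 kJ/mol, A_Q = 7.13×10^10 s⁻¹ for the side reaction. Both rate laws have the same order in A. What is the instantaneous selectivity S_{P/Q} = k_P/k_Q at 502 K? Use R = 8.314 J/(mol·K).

k_P/k_Q = (A_P/A_Q)·exp[−(E_P−E_Q)/(RT)] = (A_P/A_Q)·exp[(E_Q−E_P)/(RT)].
(E_Q−E_P)/(RT) = (140−121)×10³/(8.314×502) = 19000/4174 = 4.552.
k_P/k_Q = (7.52×10^9/7.13×10^10)·exp(4.552) = 0.1055 × 94.86 = 10.0.

10.0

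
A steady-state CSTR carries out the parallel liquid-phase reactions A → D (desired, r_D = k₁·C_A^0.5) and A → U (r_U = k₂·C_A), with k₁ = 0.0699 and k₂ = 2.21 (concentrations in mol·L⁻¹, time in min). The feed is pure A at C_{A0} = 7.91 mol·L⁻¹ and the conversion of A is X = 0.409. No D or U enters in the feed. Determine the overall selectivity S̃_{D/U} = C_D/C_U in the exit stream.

0.0146

Exit C_A = C_{A0}(1−X) = 7.91×0.591 = 4.675 mol·L⁻¹.
Rates in a CSTR are evaluated at the outlet concentration: r_D = 0.0699×4.675^0.5 = 0.1511, r_U = 2.21×4.675 = 10.33.
Overall selectivity = C_D/C_U = r_Dτ/(r_Uτ) = r_D/r_U = 0.0146.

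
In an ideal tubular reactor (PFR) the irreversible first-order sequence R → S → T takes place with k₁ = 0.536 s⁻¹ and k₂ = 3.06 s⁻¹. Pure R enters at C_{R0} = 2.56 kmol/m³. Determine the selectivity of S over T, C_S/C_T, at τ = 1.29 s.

Solving the coupled first-order balances gives C_S(τ) = [k₁/(k₂−k₁)]·C_{R0}·(e^(−k₁τ) − e^(−k₂τ)).
e^(−k₁τ) = e^(−0.536×1.29) = e^(−0.6914) = 0.5009; e^(−k₂τ) = e^(−3.947) = 0.01930.
C_S = 0.536×2.56/(3.06−0.536) × (0.5009−0.01930) = 0.5436×0.4815 = 0.2618 kmol/m³.
C_R = C_{R0}e^(−k₁τ) = 1.282 kmol/m³, so C_T = C_{R0}−C_R−C_S = 1.016 kmol/m³; C_S/C_T = 0.258.

0.258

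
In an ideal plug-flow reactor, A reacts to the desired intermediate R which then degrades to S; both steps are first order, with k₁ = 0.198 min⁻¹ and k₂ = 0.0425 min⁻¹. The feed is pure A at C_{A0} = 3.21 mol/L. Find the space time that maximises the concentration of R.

Setting dC_R/dτ = 0 gives τ_opt = ln(k₂/k₁)/(k₂−k₁).
= ln(0.0425/0.198)/(0.0425−0.198) = ln(0.2146)/-0.1555 = -1.539/-0.1555 = 9.90 min.

9.90 min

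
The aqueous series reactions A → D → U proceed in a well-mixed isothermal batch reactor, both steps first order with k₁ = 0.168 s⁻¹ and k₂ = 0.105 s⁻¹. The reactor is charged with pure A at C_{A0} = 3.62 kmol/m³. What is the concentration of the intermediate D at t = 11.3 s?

1.50 kmol/m³

The intermediate concentration in a first-order A→B→C sequence is C_D = k₁C_{A0}(e^(−k₁t) − e^(−k₂t))/(k₂−k₁).
e^(−k₁t) = e^(−0.168×11.3) = e^(−1.898) = 0.1498; e^(−k₂t) = e^(−1.187) = 0.3053.
C_D = 0.168×3.62/(0.105−0.168) × (0.1498−0.3053) = (-9.653)×(-0.1555) = 1.501 kmol/m³.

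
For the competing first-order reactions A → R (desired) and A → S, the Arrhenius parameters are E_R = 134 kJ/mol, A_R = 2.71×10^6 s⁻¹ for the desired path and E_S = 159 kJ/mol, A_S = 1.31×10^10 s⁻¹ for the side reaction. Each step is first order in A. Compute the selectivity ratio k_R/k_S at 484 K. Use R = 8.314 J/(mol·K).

With equal orders, S_{R/S} = k_R/k_S = (A_R/A_S)·exp[(E_S−E_R)/(RT)].
(E_S−E_R)/(RT) = (159−134)×10³/(8.314×484) = 25000/4024 = 6.213.
k_R/k_S = (2.71×10^6/1.31×10^10)·exp(6.213) = 2.069×10^-4 × 499.1 = 0.103.
Since E_R < E_S, lowering the temperature improves selectivity toward R.

0.103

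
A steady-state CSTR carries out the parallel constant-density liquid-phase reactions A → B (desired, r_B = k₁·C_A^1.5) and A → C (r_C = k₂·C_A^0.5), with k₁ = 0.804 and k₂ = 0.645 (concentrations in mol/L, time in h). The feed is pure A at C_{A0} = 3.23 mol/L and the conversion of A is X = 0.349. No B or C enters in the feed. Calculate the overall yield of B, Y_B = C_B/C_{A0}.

Exit C_A = C_{A0}(1−X) = 3.23×0.651 = 2.103 mol/L.
A CSTR operates uniformly at the exit composition, giving r_B = 2.451 and r_C = 0.9353 (each k·C_A^n at C_A = 2.103).
Fraction of consumed A going to B: r_B/(r_B+r_C) = 0.7238.
C_B = 0.7238·C_{A0}·X = 0.7238×3.23×0.349 = 0.816 mol/L; Y_B = C_B/C_{A0} = 0.253.

0.253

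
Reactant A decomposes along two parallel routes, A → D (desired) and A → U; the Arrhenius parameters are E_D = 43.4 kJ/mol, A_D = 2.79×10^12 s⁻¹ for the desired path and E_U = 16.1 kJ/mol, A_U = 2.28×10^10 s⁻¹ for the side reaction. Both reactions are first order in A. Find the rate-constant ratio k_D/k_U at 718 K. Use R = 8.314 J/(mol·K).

k_D/k_U = (A_D/A_U)·exp[−(E_D−E_U)/(RT)] = (A_D/A_U)·exp[(E_U−E_D)/(RT)].
(E_U−E_D)/(RT) = (16.1−43.4)×10³/(8.314×718) = -27300/5969 = -4.573.
k_D/k_U = (2.79×10^12/2.28×10^10)·exp(-4.573) = 122.4 × 0.01032 = 1.26.
Since E_D > E_U, raising the temperature improves selectivity toward D.

1.26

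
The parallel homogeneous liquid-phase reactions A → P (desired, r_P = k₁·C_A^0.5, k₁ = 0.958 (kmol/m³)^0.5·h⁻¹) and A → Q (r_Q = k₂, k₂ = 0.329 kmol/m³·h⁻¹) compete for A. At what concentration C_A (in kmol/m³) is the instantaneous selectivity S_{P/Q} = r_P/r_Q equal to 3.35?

1.32 kmol/m³

S_{P/Q} = (k₁/k₂)·C_A^0.5 ⇒ C_A = (S·k₂/k₁)^(2).
= (3.35×0.329/0.958)^(2) = (1.150)^(2) = 1.32 kmol/m³.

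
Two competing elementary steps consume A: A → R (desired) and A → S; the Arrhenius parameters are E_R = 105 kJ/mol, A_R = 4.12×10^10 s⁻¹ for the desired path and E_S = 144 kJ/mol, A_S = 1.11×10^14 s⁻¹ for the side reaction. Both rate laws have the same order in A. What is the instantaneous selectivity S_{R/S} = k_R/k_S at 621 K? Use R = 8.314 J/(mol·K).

With equal orders, S_{R/S} = k_R/k_S = (A_R/A_S)·exp[(E_S−E_R)/(RT)].
(E_S−E_R)/(RT) = (144−105)×10³/(8.314×621) = 39000/5163 = 7.554.
k_R/k_S = (4.12×10^10/1.11×10^14)·exp(7.554) = 3.712×10^-4 × 1908 = 0.708.

0.708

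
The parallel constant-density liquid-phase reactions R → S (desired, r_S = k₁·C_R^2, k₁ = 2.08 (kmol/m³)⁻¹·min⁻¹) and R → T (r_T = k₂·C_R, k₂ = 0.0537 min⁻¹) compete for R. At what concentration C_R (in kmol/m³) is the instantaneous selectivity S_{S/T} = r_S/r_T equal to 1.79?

S_{S/T} = (k₁/k₂)·C_R ⇒ C_R = S·k₂/k₁.
= 1.79×0.0537/2.08 = 0.0462 kmol/m³.

0.0462 kmol/m³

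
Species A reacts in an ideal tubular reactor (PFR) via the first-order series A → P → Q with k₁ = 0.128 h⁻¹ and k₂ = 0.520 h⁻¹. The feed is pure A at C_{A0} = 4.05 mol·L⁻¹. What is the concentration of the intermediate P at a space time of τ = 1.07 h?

For first-order series with pure A initially, C_P(τ) = k₁C_{A0}/(k₂−k₁)·(e^(−k₁τ) − e^(−k₂τ)).
e^(−k₁τ) = e^(−0.128×1.07) = e^(−0.1370) = 0.8720; e^(−k₂τ) = e^(−0.5564) = 0.5733.
C_P = 0.128×4.05/(0.520−0.128) × (0.8720−0.5733) = 1.322×0.2987 = 0.3951 mol·L⁻¹.

0.395 mol·L⁻¹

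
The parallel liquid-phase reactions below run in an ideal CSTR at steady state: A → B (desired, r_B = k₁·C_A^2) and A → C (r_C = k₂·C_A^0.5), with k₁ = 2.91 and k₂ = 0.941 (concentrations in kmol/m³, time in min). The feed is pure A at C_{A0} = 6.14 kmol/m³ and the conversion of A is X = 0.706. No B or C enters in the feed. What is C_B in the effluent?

Exit C_A = C_{A0}(1−X) = 6.14×0.294 = 1.805 kmol/m³.
A CSTR operates uniformly at the exit composition, giving r_B = 9.483 and r_C = 1.264 (each k·C_A^n at C_A = 1.805).
Fraction of consumed A going to B: r_B/(r_B+r_C) = 0.8824.
C_B = 0.8824·C_{A0}·X = 0.8824×6.14×0.706 = 3.82 kmol/m³.

3.82 kmol/m³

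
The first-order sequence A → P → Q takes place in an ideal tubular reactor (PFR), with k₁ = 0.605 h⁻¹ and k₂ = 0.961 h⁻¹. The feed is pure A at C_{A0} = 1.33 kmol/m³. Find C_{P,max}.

At the optimum, C_{P,max}/C_{A0} = (k₁/k₂)^[k₂/(k₂−k₁)].
= (0.605/0.961)^(0.961/(0.961−0.605)) = (0.6296)^(2.699) = 0.2867.
C_{P,max} = 0.2867×1.33 = 0.381 kmol/m³.

0.381 kmol/m³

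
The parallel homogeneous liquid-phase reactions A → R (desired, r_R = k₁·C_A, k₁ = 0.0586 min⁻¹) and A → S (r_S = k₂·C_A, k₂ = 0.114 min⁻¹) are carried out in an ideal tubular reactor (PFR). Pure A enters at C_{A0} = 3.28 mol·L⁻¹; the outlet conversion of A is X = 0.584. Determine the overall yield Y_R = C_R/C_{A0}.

C_A = C_{A0}(1−X) = 1.364 mol·L⁻¹.
Both paths are first order in A, so the instantaneous fraction to R is constant: dC_R/d(−C_A) = k₁/(k₁+k₂) = 0.3395.
C_R = 0.3395·(C_{A0}−C_A) = 0.3395×1.916 = 0.650 mol·L⁻¹.
Y_R = C_R/C_{A0} = 0.6503/3.28 = 0.198.

0.198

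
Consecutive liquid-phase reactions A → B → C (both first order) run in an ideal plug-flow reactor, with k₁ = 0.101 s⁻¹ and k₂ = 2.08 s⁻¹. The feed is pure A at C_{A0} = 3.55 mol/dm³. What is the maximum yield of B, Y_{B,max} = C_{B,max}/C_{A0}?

At the optimum, C_{B,max}/C_{A0} = (k₁/k₂)^[k₂/(k₂−k₁)].
= (0.101/2.08)^(2.08/(2.08−0.101)) = (0.04856)^(1.051) = 0.04161.

0.0416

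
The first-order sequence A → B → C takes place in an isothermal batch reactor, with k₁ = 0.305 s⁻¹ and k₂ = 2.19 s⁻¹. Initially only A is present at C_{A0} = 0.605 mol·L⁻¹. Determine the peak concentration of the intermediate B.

For a first-order series the maximum intermediate yield is C_{B,max}/C_{A0} = (k₁/k₂)^[k₂/(k₂−k₁)].
= (0.305/2.19)^(2.19/(2.19−0.305)) = (0.1393)^(1.162) = 0.1012.
C_{B,max} = 0.1012×0.605 = 0.0612 mol·L⁻¹.

0.0612 mol·L⁻¹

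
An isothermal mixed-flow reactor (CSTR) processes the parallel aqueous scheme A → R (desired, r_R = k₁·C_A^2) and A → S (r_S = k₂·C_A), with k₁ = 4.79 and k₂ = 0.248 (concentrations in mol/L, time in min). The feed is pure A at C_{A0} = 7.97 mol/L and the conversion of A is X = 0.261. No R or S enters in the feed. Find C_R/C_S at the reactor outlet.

Exit C_A = C_{A0}(1−X) = 7.97×0.739 = 5.890 mol/L.
A CSTR operates uniformly at the exit composition, giving r_R = 166.2 and r_S = 1.461 (each k·C_A^n at C_A = 5.890).
Overall selectivity = C_R/C_S = r_Rτ/(r_Sτ) = r_R/r_S = 114.

114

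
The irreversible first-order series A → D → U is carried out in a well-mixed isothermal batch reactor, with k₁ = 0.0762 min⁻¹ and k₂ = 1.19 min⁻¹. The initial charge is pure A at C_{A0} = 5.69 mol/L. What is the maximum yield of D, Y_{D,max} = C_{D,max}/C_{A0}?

For a first-order series the maximum intermediate yield is C_{D,max}/C_{A0} = (k₁/k₂)^[k₂/(k₂−k₁)].
= (0.0762/1.19)^(1.19/(1.19−0.0762)) = (0.06403)^(1.068) = 0.05306.

0.0531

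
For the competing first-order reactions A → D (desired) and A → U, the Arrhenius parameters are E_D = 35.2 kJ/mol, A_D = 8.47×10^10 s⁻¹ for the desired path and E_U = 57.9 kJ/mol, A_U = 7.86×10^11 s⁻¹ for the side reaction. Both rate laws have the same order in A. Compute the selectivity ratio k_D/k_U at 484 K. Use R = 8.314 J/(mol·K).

30.4

k_D/k_U = (A_D/A_U)·exp[−(E_D−E_U)/(RT)] = (A_D/A_U)·exp[(E_U−E_D)/(RT)].
(E_U−E_D)/(RT) = (57.9−35.2)×10³/(8.314×484) = 22700/4024 = 5.641.
k_D/k_U = (8.47×10^10/7.86×10^11)·exp(5.641) = 0.1078 × 281.8 = 30.4.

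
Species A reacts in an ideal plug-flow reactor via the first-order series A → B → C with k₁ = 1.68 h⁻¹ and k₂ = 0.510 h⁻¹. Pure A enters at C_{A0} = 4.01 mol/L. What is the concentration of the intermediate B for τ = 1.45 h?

For first-order series with pure A initially, C_B(τ) = k₁C_{A0}/(k₂−k₁)·(e^(−k₁τ) − e^(−k₂τ)).
e^(−k₁τ) = e^(−1.68×1.45) = e^(−2.436) = 0.08751; e^(−k₂τ) = e^(−0.7395) = 0.4774.
C_B = 1.68×4.01/(0.510−1.68) × (0.08751−0.4774) = (-5.758)×(-0.3898) = 2.245 mol/L.

2.24 mol/L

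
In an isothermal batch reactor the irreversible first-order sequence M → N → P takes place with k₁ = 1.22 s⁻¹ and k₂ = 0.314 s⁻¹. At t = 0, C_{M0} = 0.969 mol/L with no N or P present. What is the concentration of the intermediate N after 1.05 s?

0.576 mol/L

The intermediate concentration in a first-order A→B→C sequence is C_N = k₁C_{M0}(e^(−k₁t) − e^(−k₂t))/(k₂−k₁).
e^(−k₁t) = e^(−1.22×1.05) = e^(−1.281) = 0.2778; e^(−k₂t) = e^(−0.3297) = 0.7191.
C_N = 1.22×0.969/(0.314−1.22) × (0.2778−0.7191) = (-1.305)×(-0.4414) = 0.5759 mol/L.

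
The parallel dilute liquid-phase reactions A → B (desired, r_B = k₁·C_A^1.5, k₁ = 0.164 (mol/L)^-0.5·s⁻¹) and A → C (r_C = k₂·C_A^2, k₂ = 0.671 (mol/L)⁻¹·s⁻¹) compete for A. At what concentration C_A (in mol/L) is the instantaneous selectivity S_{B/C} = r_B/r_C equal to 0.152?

2.59 mol/L

S_{B/C} = (k₁/k₂)·C_A^-0.5 ⇒ C_A = (S·k₂/k₁)^(-2).
= (0.152×0.671/0.164)^(-2) = (0.6219)^(-2) = 2.59 mol/L.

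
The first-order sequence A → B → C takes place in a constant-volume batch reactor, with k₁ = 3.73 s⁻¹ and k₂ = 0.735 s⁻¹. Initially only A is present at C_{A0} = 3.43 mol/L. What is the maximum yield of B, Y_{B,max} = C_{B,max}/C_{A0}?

At the optimum, C_{B,max}/C_{A0} = (k₁/k₂)^[k₂/(k₂−k₁)].
= (3.73/0.735)^(0.735/(0.735−3.73)) = (5.075)^(-0.2454) = 0.6712.

0.671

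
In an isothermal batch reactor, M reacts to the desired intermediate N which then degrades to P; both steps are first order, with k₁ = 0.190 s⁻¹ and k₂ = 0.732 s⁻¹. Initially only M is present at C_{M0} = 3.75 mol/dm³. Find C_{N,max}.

0.607 mol/dm³

Evaluating C_N at t_opt = ln(k₂/k₁)/(k₂−k₁) gives C_{N,max}/C_{M0} = (k₁/k₂)^[k₂/(k₂−k₁)].
= (0.190/0.732)^(0.732/(0.732−0.190)) = (0.2596)^(1.351) = 0.1618.
C_{N,max} = 0.1618×3.75 = 0.607 mol/dm³.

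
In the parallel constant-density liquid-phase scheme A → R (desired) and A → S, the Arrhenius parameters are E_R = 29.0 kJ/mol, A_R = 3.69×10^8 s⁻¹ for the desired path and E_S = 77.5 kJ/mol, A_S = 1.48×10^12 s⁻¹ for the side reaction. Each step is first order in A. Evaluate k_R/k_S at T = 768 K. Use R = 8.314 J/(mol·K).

k_R/k_S = (A_R/A_S)·exp[−(E_R−E_S)/(RT)] = (A_R/A_S)·exp[(E_S−E_R)/(RT)].
(E_S−E_R)/(RT) = (77.5−29.0)×10³/(8.314×768) = 48500/6385 = 7.596.
k_R/k_S = (3.69×10^8/1.48×10^12)·exp(7.596) = 2.493×10^-4 × 1990 = 0.496.

0.496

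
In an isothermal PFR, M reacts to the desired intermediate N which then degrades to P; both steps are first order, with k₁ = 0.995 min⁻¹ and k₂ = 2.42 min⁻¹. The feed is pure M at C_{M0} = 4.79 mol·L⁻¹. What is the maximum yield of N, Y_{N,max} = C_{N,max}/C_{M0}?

At the optimum, C_{N,max}/C_{M0} = (k₁/k₂)^[k₂/(k₂−k₁)].
= (0.995/2.42)^(2.42/(2.42−0.995)) = (0.4112)^(1.698) = 0.2210.

0.221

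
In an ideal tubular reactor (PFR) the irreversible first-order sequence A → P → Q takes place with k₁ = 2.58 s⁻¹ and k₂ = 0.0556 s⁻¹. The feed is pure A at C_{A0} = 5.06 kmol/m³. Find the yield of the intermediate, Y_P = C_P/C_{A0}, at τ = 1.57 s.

0.919

The intermediate concentration in a first-order A→B→C sequence is C_P = k₁C_{A0}(e^(−k₁τ) − e^(−k₂τ))/(k₂−k₁).
e^(−k₁τ) = e^(−2.58×1.57) = e^(−4.051) = 0.01741; e^(−k₂τ) = e^(−0.08729) = 0.9164.
C_P = 2.58×5.06/(0.0556−2.58) × (0.01741−0.9164) = (-5.171)×(-0.8990) = 4.649 kmol/m³.
Y_P = C_P/C_{A0} = 4.649/5.06 = 0.919.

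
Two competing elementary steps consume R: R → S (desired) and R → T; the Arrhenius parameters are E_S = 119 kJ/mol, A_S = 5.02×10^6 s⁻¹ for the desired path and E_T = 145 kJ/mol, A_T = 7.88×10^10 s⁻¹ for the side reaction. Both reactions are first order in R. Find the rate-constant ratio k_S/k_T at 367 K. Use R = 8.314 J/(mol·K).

0.320

With equal orders, S_{S/T} = k_S/k_T = (A_S/A_T)·exp[(E_T−E_S)/(RT)].
(E_T−E_S)/(RT) = (145−119)×10³/(8.314×367) = 26000/3051 = 8.521.
k_S/k_T = (5.02×10^6/7.88×10^10)·exp(8.521) = 6.371×10^-5 × 5020 = 0.320.
Since E_S < E_T, lowering the temperature improves selectivity toward S.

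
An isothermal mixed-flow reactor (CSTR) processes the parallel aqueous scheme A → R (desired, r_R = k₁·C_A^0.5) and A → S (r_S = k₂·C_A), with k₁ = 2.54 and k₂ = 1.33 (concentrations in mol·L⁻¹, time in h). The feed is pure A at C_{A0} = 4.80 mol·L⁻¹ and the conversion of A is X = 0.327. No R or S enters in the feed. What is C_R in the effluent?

Exit C_A = C_{A0}(1−X) = 4.80×0.673 = 3.230 mol·L⁻¹.
In a CSTR the entire volume is at exit conditions, so r_R = 2.54×3.230^0.5 = 4.565 and r_S = 1.33×3.230 = 4.296.
Fraction of consumed A going to R: r_R/(r_R+r_S) = 0.5152.
C_R = 0.5152·C_{A0}·X = 0.5152×4.80×0.327 = 0.809 mol·L⁻¹.

0.809 mol·L⁻¹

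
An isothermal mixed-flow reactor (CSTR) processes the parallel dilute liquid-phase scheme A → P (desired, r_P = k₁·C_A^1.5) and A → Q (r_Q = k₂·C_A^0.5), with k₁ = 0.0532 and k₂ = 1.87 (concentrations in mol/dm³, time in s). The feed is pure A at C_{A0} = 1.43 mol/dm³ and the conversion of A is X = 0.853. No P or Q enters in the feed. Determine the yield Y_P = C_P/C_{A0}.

Exit C_A = C_{A0}(1−X) = 1.43×0.147 = 0.2102 mol/dm³.
A CSTR operates uniformly at the exit composition, giving r_P = 0.005127 and r_Q = 0.8574 (each k·C_A^n at C_A = 0.2102).
Fraction of consumed A going to P: r_P/(r_P+r_Q) = 0.005945.
C_P = 0.005945·C_{A0}·X = 0.005945×1.43×0.853 = 0.00725 mol/dm³; Y_P = C_P/C_{A0} = 0.00507.

0.00507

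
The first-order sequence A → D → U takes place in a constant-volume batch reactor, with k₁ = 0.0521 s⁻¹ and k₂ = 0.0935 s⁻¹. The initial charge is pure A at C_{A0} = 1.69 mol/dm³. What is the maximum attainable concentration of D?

0.451 mol/dm³

Evaluating C_D at t_opt = ln(k₂/k₁)/(k₂−k₁) gives C_{D,max}/C_{A0} = (k₁/k₂)^[k₂/(k₂−k₁)].
= (0.0521/0.0935)^(0.0935/(0.0935−0.0521)) = (0.5572)^(2.258) = 0.2669.
C_{D,max} = 0.2669×1.69 = 0.451 mol/dm³.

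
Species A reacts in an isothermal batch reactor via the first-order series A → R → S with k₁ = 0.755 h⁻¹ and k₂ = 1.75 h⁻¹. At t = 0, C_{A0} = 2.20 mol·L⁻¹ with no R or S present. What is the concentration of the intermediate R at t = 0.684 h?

0.492 mol·L⁻¹

The intermediate concentration in a first-order A→B→C sequence is C_R = k₁C_{A0}(e^(−k₁t) − e^(−k₂t))/(k₂−k₁).
e^(−k₁t) = e^(−0.755×0.684) = e^(−0.5164) = 0.5967; e^(−k₂t) = e^(−1.197) = 0.3021.
C_R = 0.755×2.20/(1.75−0.755) × (0.5967−0.3021) = 1.669×0.2946 = 0.4917 mol·L⁻¹.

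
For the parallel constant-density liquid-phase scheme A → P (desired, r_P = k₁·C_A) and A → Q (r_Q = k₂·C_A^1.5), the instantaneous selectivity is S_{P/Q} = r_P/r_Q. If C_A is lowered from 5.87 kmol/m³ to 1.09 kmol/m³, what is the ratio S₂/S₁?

S_{P/Q} = (k₁/k₂)·C_A^-0.5, so S₂/S₁ = (C_{A,2}/C_{A,1})^-0.5.
= (1.09/5.87)^(-0.5) = (0.1857)^(-0.5) = 2.32.

2.32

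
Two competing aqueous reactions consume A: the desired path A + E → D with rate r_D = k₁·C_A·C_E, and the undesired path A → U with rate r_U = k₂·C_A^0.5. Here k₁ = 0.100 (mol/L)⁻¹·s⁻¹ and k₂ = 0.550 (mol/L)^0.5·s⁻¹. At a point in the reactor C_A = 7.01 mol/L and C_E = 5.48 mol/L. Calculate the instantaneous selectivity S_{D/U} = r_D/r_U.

S_{D/U} = r_D/r_U = (k₁·C_A·C_E)/(k₂·C_A^0.5) = (k₁/k₂)·C_A^0.5·C_E.
= (0.100×7.010×5.480) / (0.550×7.010^0.5) = 3.841/1.456 = 2.64.

2.64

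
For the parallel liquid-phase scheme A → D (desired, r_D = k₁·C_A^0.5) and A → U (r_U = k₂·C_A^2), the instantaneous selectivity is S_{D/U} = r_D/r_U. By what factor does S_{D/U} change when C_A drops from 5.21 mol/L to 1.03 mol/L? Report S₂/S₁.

11.4

S_{D/U} = (k₁/k₂)·C_A^-1.5, so S₂/S₁ = (C_{A,2}/C_{A,1})^-1.5.
= (1.03/5.21)^(-1.5) = (0.1977)^(-1.5) = 11.4.
Selectivity toward D rises as C_A falls — low-concentration operation is favoured.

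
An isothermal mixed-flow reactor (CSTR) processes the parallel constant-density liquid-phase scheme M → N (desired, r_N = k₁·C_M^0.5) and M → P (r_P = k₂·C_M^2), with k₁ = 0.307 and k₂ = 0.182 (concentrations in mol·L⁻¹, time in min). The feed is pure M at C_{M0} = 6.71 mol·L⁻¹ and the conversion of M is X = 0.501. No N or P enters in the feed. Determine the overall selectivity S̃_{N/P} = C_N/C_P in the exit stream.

0.275

Exit C_M = C_{M0}(1−X) = 6.71×0.499 = 3.348 mol·L⁻¹.
In a CSTR the entire volume is at exit conditions, so r_N = 0.307×3.348^0.5 = 0.5618 and r_P = 0.182×3.348^2 = 2.040.
Overall selectivity = C_N/C_P = r_Nτ/(r_Pτ) = r_N/r_P = 0.275.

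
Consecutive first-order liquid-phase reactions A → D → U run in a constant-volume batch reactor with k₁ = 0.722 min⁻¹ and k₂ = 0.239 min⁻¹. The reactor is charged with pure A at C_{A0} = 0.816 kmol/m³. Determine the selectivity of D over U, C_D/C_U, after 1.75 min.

Solving the coupled first-order balances gives C_D(t) = [k₁/(k₂−k₁)]·C_{A0}·(e^(−k₁t) − e^(−k₂t)).
e^(−k₁t) = e^(−0.722×1.75) = e^(−1.264) = 0.2827; e^(−k₂t) = e^(−0.4183) = 0.6582.
C_D = 0.722×0.816/(0.239−0.722) × (0.2827−0.6582) = (-1.220)×(-0.3755) = 0.4581 kmol/m³.
C_A = C_{A0}e^(−k₁t) = 0.2307 kmol/m³, so C_U = C_{A0}−C_A−C_D = 0.1273 kmol/m³; C_D/C_U = 3.60.

3.60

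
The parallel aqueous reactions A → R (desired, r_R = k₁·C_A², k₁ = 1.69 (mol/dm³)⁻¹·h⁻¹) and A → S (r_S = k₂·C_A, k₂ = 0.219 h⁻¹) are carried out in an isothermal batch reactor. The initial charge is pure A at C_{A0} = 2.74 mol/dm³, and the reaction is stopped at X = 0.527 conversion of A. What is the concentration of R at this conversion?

C_A = C_{A0}(1−X) = 1.296 mol/dm³.
Along a PFR/batch, dC_S/dC_A = −r_S/(r_R+r_S) = −k₂/(k₂+k₁·C_A).
Integrating from C_{A0} to C_A: C_S = (0.219/1.69)·ln[(0.219+1.69·2.74)/(0.219+1.69·1.30)] = 0.1296·ln(4.850/2.409) = 0.09065 mol/dm³.
Then C_R = (C_{A0}−C_A) − C_S = 1.444 − 0.09065 = 1.353 mol/dm³.

1.35 mol/dm³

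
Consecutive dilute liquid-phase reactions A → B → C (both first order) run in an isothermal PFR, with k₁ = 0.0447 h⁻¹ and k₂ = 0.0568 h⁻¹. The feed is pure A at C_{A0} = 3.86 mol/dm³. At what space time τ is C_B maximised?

Setting dC_B/dτ = 0 gives τ_opt = ln(k₂/k₁)/(k₂−k₁).
= ln(0.0568/0.0447)/(0.0568−0.0447) = ln(1.271)/0.01210 = 0.2396/0.01210 = 19.8 h.

19.8 h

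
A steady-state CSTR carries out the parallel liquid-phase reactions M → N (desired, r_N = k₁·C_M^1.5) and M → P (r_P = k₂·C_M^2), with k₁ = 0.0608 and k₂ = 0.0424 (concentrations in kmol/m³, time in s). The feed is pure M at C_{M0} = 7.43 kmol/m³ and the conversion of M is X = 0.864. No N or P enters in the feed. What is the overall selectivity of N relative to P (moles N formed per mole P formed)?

Exit C_M = C_{M0}(1−X) = 7.43×0.136 = 1.010 kmol/m³.
Rates in a CSTR are evaluated at the outlet concentration: r_N = 0.0608×1.010^1.5 = 0.06176, r_P = 0.0424×1.010^2 = 0.04329.
Overall selectivity = C_N/C_P = r_Nτ/(r_Pτ) = r_N/r_P = 1.43.

1.43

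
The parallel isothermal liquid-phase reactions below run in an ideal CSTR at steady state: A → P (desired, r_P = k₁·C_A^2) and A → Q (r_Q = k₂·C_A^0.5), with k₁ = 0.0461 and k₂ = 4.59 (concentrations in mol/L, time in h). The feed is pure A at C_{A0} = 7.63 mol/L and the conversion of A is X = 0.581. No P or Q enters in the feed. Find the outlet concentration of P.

Exit C_A = C_{A0}(1−X) = 7.63×0.419 = 3.197 mol/L.
In a CSTR the entire volume is at exit conditions, so r_P = 0.0461×3.197^2 = 0.4712 and r_Q = 4.59×3.197^0.5 = 8.207.
Fraction of consumed A going to P: r_P/(r_P+r_Q) = 0.05429.
C_P = 0.05429·C_{A0}·X = 0.05429×7.63×0.581 = 0.241 mol/L.

0.241 mol/L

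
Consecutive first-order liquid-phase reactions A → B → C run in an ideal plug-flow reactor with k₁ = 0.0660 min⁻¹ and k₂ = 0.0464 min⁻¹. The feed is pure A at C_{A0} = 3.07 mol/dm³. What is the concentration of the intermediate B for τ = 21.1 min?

For first-order series with pure A initially, C_B(τ) = k₁C_{A0}/(k₂−k₁)·(e^(−k₁τ) − e^(−k₂τ)).
e^(−k₁τ) = e^(−0.0660×21.1) = e^(−1.393) = 0.2484; e^(−k₂τ) = e^(−0.9790) = 0.3757.
C_B = 0.0660×3.07/(0.0464−0.0660) × (0.2484−0.3757) = (-10.34)×(-0.1272) = 1.315 mol/dm³.

1.32 mol/dm³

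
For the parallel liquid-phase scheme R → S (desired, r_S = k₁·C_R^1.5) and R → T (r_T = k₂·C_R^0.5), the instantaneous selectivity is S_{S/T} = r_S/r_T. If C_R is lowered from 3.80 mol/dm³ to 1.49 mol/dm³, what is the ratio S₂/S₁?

S_{S/T} = (k₁/k₂)·C_R, so S₂/S₁ = (C_{R,2}/C_{R,1}).
= 1.49/3.80 = 0.392.

0.392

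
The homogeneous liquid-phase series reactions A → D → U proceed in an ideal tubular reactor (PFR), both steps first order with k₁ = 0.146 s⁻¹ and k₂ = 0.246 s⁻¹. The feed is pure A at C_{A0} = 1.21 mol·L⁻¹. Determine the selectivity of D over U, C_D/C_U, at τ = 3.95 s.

1.57

For first-order series with pure A initially, C_D(τ) = k₁C_{A0}/(k₂−k₁)·(e^(−k₁τ) − e^(−k₂τ)).
e^(−k₁τ) = e^(−0.146×3.95) = e^(−0.5767) = 0.5617; e^(−k₂τ) = e^(−0.9717) = 0.3784.
C_D = 0.146×1.21/(0.246−0.146) × (0.5617−0.3784) = 1.767×0.1833 = 0.3238 mol·L⁻¹.
C_A = C_{A0}e^(−k₁τ) = 0.6797 mol·L⁻¹, so C_U = C_{A0}−C_A−C_D = 0.2064 mol·L⁻¹; C_D/C_U = 1.57.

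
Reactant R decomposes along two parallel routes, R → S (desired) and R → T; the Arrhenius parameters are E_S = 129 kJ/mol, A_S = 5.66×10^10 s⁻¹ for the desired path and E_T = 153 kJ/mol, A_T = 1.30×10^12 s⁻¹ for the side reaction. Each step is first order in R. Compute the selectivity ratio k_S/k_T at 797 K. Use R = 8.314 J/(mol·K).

1.63

k_S/k_T = (A_S/A_T)·exp[−(E_S−E_T)/(RT)] = (A_S/A_T)·exp[(E_T−E_S)/(RT)].
(E_T−E_S)/(RT) = (153−129)×10³/(8.314×797) = 24000/6626 = 3.622.
k_S/k_T = (5.66×10^10/1.30×10^12)·exp(3.622) = 0.04354 × 37.41 = 1.63.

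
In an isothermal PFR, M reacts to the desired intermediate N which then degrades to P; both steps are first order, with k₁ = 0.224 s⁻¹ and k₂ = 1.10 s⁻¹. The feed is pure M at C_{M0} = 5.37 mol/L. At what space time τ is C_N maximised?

For first-order series the maximum of C_N occurs at τ_opt = ln(k₂/k₁)/(k₂−k₁).
= ln(1.10/0.224)/(1.10−0.224) = ln(4.911)/0.8760 = 1.591/0.8760 = 1.82 s.

1.82 s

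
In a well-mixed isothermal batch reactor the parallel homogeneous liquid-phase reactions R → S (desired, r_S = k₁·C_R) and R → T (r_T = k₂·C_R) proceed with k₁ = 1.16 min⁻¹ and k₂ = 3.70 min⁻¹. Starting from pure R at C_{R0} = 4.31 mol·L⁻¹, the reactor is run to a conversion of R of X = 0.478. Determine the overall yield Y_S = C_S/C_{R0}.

0.114

C_R = C_{R0}(1−X) = 2.250 mol·L⁻¹.
Both paths are first order in R, so the instantaneous fraction to S is constant: dC_S/d(−C_R) = k₁/(k₁+k₂) = 0.2387.
C_S = 0.2387·(C_{R0}−C_R) = 0.2387×2.060 = 0.492 mol·L⁻¹.
Y_S = C_S/C_{R0} = 0.4917/4.31 = 0.114.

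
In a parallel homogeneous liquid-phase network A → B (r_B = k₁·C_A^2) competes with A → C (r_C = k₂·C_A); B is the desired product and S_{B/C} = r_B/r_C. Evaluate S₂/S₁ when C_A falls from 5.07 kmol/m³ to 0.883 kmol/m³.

S_{B/C} = (k₁/k₂)·C_A, so S₂/S₁ = (C_{A,2}/C_{A,1}).
= 0.883/5.07 = 0.174.

0.174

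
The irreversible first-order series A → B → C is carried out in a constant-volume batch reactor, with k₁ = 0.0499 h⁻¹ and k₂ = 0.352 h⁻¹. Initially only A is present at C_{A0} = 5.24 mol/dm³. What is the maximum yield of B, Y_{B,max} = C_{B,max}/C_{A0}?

At the optimum, C_{B,max}/C_{A0} = (k₁/k₂)^[k₂/(k₂−k₁)].
= (0.0499/0.352)^(0.352/(0.352−0.0499)) = (0.1418)^(1.165) = 0.1027.

0.103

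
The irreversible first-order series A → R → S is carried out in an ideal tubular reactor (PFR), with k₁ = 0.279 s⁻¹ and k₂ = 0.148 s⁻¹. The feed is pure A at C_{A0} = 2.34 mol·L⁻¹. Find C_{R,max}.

1.14 mol·L⁻¹

For a first-order series the maximum intermediate yield is C_{R,max}/C_{A0} = (k₁/k₂)^[k₂/(k₂−k₁)].
= (0.279/0.148)^(0.148/(0.148−0.279)) = (1.885)^(-1.130) = 0.4886.
C_{R,max} = 0.4886×2.34 = 1.14 mol·L⁻¹.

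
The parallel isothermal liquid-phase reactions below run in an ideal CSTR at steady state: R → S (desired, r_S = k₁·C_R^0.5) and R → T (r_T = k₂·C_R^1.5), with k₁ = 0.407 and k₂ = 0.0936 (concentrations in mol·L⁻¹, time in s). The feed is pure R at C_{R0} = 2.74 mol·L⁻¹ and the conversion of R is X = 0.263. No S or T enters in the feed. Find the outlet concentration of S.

0.492 mol·L⁻¹

Exit C_R = C_{R0}(1−X) = 2.74×0.737 = 2.019 mol·L⁻¹.
In a CSTR the entire volume is at exit conditions, so r_S = 0.407×2.019^0.5 = 0.5784 and r_T = 0.0936×2.019^1.5 = 0.2686.
Fraction of consumed R going to S: r_S/(r_S+r_T) = 0.6829.
C_S = 0.6829·C_{R0}·X = 0.6829×2.74×0.263 = 0.492 mol·L⁻¹.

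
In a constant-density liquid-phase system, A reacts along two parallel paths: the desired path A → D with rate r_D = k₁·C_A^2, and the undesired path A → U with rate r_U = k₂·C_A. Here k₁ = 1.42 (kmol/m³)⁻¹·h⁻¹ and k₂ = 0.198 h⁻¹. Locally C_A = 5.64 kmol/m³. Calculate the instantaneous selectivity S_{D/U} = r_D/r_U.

S_{D/U} = r_D/r_U = (k₁·C_A^2)/(k₂·C_A) = (k₁/k₂)·C_A.
= (1.42×5.640^2) / (0.198×5.640) = 45.17/1.117 = 40.4.

40.4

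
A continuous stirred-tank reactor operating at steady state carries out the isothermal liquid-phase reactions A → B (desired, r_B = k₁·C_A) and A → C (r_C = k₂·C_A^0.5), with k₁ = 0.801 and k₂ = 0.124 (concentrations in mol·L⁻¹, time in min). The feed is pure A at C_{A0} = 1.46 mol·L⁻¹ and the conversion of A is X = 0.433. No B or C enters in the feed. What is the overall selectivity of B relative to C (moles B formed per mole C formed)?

Exit C_A = C_{A0}(1−X) = 1.46×0.567 = 0.8278 mol·L⁻¹.
A CSTR operates uniformly at the exit composition, giving r_B = 0.6631 and r_C = 0.1128 (each k·C_A^n at C_A = 0.8278).
Overall selectivity = C_B/C_C = r_Bτ/(r_Cτ) = r_B/r_C = 5.88.

5.88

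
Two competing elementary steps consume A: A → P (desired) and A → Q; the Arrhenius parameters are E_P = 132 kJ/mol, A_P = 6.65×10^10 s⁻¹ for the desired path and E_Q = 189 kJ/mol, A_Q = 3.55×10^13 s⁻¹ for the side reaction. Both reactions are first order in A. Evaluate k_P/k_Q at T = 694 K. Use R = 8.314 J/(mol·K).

With equal orders, S_{P/Q} = k_P/k_Q = (A_P/A_Q)·exp[(E_Q−E_P)/(RT)].
(E_Q−E_P)/(RT) = (189−132)×10³/(8.314×694) = 57000/5770 = 9.879.
k_P/k_Q = (6.65×10^10/3.55×10^13)·exp(9.879) = 0.001873 × 19513 = 36.6.

36.6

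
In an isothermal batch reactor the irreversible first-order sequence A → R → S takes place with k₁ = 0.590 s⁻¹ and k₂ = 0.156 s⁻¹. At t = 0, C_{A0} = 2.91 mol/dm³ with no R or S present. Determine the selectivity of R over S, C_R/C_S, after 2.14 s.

4.60

For first-order series with pure A initially, C_R(t) = k₁C_{A0}/(k₂−k₁)·(e^(−k₁t) − e^(−k₂t)).
e^(−k₁t) = e^(−0.590×2.14) = e^(−1.263) = 0.2829; e^(−k₂t) = e^(−0.3338) = 0.7162.
C_R = 0.590×2.91/(0.156−0.590) × (0.2829−0.7162) = (-3.956)×(-0.4333) = 1.714 mol/dm³.
C_A = C_{A0}e^(−k₁t) = 0.8233 mol/dm³, so C_S = C_{A0}−C_A−C_R = 0.3728 mol/dm³; C_R/C_S = 4.60.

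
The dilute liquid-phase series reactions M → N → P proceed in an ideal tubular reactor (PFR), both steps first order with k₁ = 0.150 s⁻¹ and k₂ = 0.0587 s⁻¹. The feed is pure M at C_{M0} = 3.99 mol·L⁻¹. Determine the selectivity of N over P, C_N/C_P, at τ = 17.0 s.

1.07

Solving the coupled first-order balances gives C_N(τ) = [k₁/(k₂−k₁)]·C_{M0}·(e^(−k₁τ) − e^(−k₂τ)).
e^(−k₁τ) = e^(−0.150×17.0) = e^(−2.550) = 0.07808; e^(−k₂τ) = e^(−0.9979) = 0.3687.
C_N = 0.150×3.99/(0.0587−0.150) × (0.07808−0.3687) = (-6.555)×(-0.2906) = 1.905 mol·L⁻¹.
C_M = C_{M0}e^(−k₁τ) = 0.3115 mol·L⁻¹, so C_P = C_{M0}−C_M−C_N = 1.774 mol·L⁻¹; C_N/C_P = 1.07.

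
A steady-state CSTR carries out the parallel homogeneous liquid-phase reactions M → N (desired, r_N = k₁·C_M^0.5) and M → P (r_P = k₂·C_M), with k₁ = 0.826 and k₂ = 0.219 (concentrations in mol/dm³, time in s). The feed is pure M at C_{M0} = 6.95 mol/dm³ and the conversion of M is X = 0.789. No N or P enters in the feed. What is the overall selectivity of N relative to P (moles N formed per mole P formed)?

3.11

Exit C_M = C_{M0}(1−X) = 6.95×0.211 = 1.466 mol/dm³.
Rates in a CSTR are evaluated at the outlet concentration: r_N = 0.826×1.466^0.5 = 1.000, r_P = 0.219×1.466 = 0.3212.
Overall selectivity = C_N/C_P = r_Nτ/(r_Pτ) = r_N/r_P = 3.11.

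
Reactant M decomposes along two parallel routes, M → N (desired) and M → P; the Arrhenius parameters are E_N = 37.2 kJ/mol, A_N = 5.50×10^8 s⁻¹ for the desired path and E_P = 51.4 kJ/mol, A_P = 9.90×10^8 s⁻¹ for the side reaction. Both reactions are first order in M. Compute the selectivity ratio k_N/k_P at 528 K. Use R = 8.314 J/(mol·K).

14.1

Since both paths have the same order in M, the concentration cancels and S_{N/P} = k_N/k_P = (A_N/A_P)·exp[(E_P−E_N)/(RT)].
(E_P−E_N)/(RT) = (51.4−37.2)×10³/(8.314×528) = 14200/4390 = 3.235.
k_N/k_P = (5.50×10^8/9.90×10^8)·exp(3.235) = 0.5556 × 25.40 = 14.1.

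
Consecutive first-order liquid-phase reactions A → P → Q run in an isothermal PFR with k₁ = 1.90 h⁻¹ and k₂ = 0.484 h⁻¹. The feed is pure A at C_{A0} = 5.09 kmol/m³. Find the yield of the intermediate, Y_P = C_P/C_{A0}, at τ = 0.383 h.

0.467

Solving the coupled first-order balances gives C_P(τ) = [k₁/(k₂−k₁)]·C_{A0}·(e^(−k₁τ) − e^(−k₂τ)).
e^(−k₁τ) = e^(−1.90×0.383) = e^(−0.7277) = 0.4830; e^(−k₂τ) = e^(−0.1854) = 0.8308.
C_P = 1.90×5.09/(0.484−1.90) × (0.4830−0.8308) = (-6.830)×(-0.3478) = 2.375 kmol/m³.
Y_P = C_P/C_{A0} = 2.375/5.09 = 0.467.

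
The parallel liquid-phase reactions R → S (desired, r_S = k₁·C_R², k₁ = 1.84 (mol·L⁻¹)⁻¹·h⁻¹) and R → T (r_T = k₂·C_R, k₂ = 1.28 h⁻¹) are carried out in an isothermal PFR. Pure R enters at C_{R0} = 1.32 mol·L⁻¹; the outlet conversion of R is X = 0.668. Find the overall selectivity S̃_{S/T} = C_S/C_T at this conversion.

1.20

C_R = C_{R0}(1−X) = 0.4382 mol·L⁻¹.
Along a PFR/batch, dC_T/dC_R = −r_T/(r_S+r_T) = −k₂/(k₂+k₁·C_R).
Integrating from C_{R0} to C_R: C_T = (1.28/1.84)·ln[(1.28+1.84·1.32)/(1.28+1.84·0.438)] = 0.6957·ln(3.709/2.086) = 0.4002 mol·L⁻¹.
Then C_S = (C_{R0}−C_R) − C_T = 0.8818 − 0.4002 = 0.4816 mol·L⁻¹.
S̃_{S/T} = C_S/C_T = 0.4816/0.4002 = 1.20.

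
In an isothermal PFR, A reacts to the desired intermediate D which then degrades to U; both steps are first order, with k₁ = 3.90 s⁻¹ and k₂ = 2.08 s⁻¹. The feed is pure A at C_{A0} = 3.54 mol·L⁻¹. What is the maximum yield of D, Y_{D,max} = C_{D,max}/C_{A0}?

Evaluating C_D at τ_opt = ln(k₂/k₁)/(k₂−k₁) gives C_{D,max}/C_{A0} = (k₁/k₂)^[k₂/(k₂−k₁)].
= (3.90/2.08)^(2.08/(2.08−3.90)) = (1.875)^(-1.143) = 0.4875.

0.488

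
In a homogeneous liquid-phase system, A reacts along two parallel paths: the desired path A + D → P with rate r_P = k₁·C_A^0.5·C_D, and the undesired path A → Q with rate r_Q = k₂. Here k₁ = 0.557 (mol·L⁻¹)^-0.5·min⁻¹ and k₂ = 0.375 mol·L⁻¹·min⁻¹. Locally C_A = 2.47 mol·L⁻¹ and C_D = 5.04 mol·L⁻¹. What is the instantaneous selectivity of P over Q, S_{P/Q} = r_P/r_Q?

11.8

S_{P/Q} = r_P/r_Q = (k₁·C_A^0.5·C_D)/(k₂) = (k₁/k₂)·C_A^0.5·C_D.
= (0.557×2.470^0.5×5.040) / (0.375) = 4.412/0.3750 = 11.8.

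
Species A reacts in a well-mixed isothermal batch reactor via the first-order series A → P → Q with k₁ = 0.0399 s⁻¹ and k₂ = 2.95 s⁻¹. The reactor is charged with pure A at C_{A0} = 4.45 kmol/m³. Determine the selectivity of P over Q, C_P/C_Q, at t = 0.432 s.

Solving the coupled first-order balances gives C_P(t) = [k₁/(k₂−k₁)]·C_{A0}·(e^(−k₁t) − e^(−k₂t)).
e^(−k₁t) = e^(−0.0399×0.432) = e^(−0.01724) = 0.9829; e^(−k₂t) = e^(−1.274) = 0.2796.
C_P = 0.0399×4.45/(2.95−0.0399) × (0.9829−0.2796) = 0.06101×0.7033 = 0.04291 kmol/m³.
C_A = C_{A0}e^(−k₁t) = 4.374 kmol/m³, so C_Q = C_{A0}−C_A−C_P = 0.03314 kmol/m³; C_P/C_Q = 1.30.

1.30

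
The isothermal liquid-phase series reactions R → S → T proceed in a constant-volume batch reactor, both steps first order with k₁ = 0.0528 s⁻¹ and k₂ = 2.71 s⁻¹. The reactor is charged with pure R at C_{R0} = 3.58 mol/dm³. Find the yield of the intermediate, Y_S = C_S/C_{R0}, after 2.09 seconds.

Solving the coupled first-order balances gives C_S(t) = [k₁/(k₂−k₁)]·C_{R0}·(e^(−k₁t) − e^(−k₂t)).
e^(−k₁t) = e^(−0.0528×2.09) = e^(−0.1104) = 0.8955; e^(−k₂t) = e^(−5.664) = 0.003469.
C_S = 0.0528×3.58/(2.71−0.0528) × (0.8955−0.003469) = 0.07114×0.8920 = 0.06346 mol/dm³.
Y_S = C_S/C_{R0} = 0.06346/3.58 = 0.0177.

0.0177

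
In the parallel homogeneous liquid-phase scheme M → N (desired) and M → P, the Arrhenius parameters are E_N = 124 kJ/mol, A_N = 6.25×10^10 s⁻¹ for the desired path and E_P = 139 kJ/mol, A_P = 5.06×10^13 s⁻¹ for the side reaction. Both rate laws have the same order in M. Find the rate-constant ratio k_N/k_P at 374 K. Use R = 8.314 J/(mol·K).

With equal orders, S_{N/P} = k_N/k_P = (A_N/A_P)·exp[(E_P−E_N)/(RT)].
(E_P−E_N)/(RT) = (139−124)×10³/(8.314×374) = 15000/3109 = 4.824.
k_N/k_P = (6.25×10^10/5.06×10^13)·exp(4.824) = 0.001235 × 124.5 = 0.154.
Since E_N < E_P, lowering the temperature improves selectivity toward N.

0.154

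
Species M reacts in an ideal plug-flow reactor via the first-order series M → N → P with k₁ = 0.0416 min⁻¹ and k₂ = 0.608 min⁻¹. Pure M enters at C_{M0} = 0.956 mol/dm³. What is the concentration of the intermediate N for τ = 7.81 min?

0.0501 mol/dm³

Solving the coupled first-order balances gives C_N(τ) = [k₁/(k₂−k₁)]·C_{M0}·(e^(−k₁τ) − e^(−k₂τ)).
e^(−k₁τ) = e^(−0.0416×7.81) = e^(−0.3249) = 0.7226; e^(−k₂τ) = e^(−4.748) = 0.008665.
C_N = 0.0416×0.956/(0.608−0.0416) × (0.7226−0.008665) = 0.07021×0.7139 = 0.05013 mol/dm³.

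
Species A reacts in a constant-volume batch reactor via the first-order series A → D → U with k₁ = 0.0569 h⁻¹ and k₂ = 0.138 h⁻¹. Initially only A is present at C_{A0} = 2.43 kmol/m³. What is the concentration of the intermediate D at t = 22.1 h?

0.404 kmol/m³

The intermediate concentration in a first-order A→B→C sequence is C_D = k₁C_{A0}(e^(−k₁t) − e^(−k₂t))/(k₂−k₁).
e^(−k₁t) = e^(−0.0569×22.1) = e^(−1.257) = 0.2844; e^(−k₂t) = e^(−3.050) = 0.04737.
C_D = 0.0569×2.43/(0.138−0.0569) × (0.2844−0.04737) = 1.705×0.2370 = 0.4041 kmol/m³.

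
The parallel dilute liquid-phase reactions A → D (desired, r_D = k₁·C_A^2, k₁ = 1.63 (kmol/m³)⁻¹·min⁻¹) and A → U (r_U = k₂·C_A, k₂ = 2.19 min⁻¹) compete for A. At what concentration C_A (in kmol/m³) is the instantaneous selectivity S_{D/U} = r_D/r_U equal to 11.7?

S_{D/U} = (k₁/k₂)·C_A ⇒ C_A = S·k₂/k₁.
= 11.7×2.19/1.63 = 15.7 kmol/m³.

15.7 kmol/m³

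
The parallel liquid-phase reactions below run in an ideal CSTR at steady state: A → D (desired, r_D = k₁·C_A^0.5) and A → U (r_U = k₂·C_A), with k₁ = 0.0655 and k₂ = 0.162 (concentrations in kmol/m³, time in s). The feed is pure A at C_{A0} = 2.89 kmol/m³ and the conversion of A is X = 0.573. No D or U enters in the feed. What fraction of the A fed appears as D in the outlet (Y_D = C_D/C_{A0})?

0.153

Exit C_A = C_{A0}(1−X) = 2.89×0.427 = 1.234 kmol/m³.
A CSTR operates uniformly at the exit composition, giving r_D = 0.07276 and r_U = 0.1999 (each k·C_A^n at C_A = 1.234).
Fraction of consumed A going to D: r_D/(r_D+r_U) = 0.2668.
C_D = 0.2668·C_{A0}·X = 0.2668×2.89×0.573 = 0.442 kmol/m³; Y_D = C_D/C_{A0} = 0.153.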